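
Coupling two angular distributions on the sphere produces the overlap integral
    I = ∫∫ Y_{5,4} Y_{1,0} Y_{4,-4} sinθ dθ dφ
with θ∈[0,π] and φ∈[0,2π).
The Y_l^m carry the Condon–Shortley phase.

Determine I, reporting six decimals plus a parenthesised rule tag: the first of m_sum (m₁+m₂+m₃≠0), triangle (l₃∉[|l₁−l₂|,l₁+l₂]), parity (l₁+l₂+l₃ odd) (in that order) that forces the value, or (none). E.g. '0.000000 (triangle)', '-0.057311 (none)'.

0.147319 (none)

Rules hold: Σm=0, L=10 even, 4≤4≤6.
N = 11·3·9 = 297
Δ = 2!·8!·0!/11! = 1/495
Racah Σ t=1..1: t=1:−1/576 = -1/576
⇒ 3j(5 1 4; 0 0 0)² = 5/99, sgn -1
Racah Σ t=1..1: t=1:−1/40320 = -1/40320
⇒ 3j(5 1 4; 4 0 -4)² = 1/55, sgn -1
4πI² = N·(3j₀)²·(3jₘ)² = 3/11
I = +1·√(0.272727/4π) = 0.14731920
No selection rule forces the value: the integral is nonzero (none).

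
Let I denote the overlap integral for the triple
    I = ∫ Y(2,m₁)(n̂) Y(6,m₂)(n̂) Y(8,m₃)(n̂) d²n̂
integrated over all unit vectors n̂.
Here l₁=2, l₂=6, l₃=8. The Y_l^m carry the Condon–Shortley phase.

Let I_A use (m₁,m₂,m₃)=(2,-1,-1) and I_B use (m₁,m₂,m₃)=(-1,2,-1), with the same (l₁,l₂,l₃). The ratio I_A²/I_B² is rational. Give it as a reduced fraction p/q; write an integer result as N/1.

l's match ⇒ only the (l;m) 3-j factors differ between A and B.
A: triangle coeff Δ(2,6,8) = 1/30940; Σ_t [0,0]: t=0:+1/14515200 = 1/14515200; (3j)²=9/2210 [(2 6 8; 2 -1 -1)], sign=-1
B: triangle coeff Δ(2,6,8) = 1/30940; Σ_t [0,0]: t=0:+1/5806080 = 1/5806080; (3j)²=9/884 [(2 6 8; -1 2 -1)], sign=-1
I_A²/I_B² = (9/2210)/(9/884) = 2/5

2/5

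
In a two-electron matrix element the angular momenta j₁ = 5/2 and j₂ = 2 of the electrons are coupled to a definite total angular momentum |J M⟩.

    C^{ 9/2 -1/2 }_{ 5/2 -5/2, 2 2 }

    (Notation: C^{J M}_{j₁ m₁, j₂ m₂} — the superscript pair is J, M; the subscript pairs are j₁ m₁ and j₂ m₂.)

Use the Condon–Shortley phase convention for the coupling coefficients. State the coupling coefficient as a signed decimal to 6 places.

√[10·0!5!4!/10! · 0!5!4!0!4!5!] = √(460800/7)
  +(−1)^0/∏(0,0,5,4,0,0)! = 1/2880  (running 1/2880)
⟨..|..⟩ = √(460800/7)·(1/2880) = +0.089087

+0.089087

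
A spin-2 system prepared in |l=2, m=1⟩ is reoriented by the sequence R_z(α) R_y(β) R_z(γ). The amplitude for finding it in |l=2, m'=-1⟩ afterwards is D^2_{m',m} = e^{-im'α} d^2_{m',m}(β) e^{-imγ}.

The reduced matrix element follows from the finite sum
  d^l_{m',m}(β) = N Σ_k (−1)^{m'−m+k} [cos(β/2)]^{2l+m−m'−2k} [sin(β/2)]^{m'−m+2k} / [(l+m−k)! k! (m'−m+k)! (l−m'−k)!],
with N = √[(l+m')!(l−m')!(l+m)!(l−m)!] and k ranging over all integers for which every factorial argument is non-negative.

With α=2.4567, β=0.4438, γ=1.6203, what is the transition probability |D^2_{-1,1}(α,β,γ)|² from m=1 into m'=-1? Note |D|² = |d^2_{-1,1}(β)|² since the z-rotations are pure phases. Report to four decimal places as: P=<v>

First d^2_{-1,1}(β=0.4438), then the phase factors e^{-i(-1)α} and e^{-i(1)γ}:
c=cos(0.443800/2)=0.975481, s=sin(0.443800/2)=0.220083; N=√[1·6·6·1]=6.000000
k: max(0,(1)−(-1))=2 … min(2+(1),2−(-1))=3
  k=2: (−1)^0·6.0000/(2)·0.9755^2·0.2201^2 = +0.138272
  k=3: (−1)^1·6.0000/(6)·0.9755^0·0.2201^4 = -0.002346
d^2_{-1,1}(0.4438) = +0.138272 -0.002346 = +0.135926
|D^2_{-1,1}|² = |d^2_{-1,1}(β)|² = (+0.135926)² = 0.018476 (the z-rotation phases have unit modulus)

P=0.0185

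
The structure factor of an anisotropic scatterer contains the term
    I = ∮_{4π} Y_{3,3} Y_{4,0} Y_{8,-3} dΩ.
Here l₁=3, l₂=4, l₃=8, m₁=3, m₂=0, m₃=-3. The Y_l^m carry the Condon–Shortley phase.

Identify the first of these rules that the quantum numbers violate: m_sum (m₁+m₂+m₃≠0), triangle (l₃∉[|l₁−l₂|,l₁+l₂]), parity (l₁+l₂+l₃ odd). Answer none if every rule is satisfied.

triangle

azimuthal sum: 3 + 0 − 3 = 0  ✓
l₃ must lie in [1,7]; have l₃=8  ✗
L = 3 + 4 + 8 = 15 (odd)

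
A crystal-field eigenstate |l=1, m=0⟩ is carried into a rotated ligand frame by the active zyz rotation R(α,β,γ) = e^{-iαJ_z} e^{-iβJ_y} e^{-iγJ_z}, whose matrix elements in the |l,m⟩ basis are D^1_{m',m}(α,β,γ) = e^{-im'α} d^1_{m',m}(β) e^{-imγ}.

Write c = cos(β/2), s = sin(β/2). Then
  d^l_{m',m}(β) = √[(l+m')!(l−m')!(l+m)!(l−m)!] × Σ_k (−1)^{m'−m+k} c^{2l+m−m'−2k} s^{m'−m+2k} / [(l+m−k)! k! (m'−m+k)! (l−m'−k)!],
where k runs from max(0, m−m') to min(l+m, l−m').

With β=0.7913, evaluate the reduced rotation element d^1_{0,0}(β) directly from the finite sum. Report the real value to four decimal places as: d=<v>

d=0.7029

d^1_{0,0}(β=0.7913) via the finite sum:
Half-angle: c=0.922746, s=0.385408. N=√(1·1·1·1)=1.000000
Admissible k: 0..1 (factorial args all ≥0)
  k=0: (−1)^0·1.0000/(1)·0.9227^2·0.3854^0 = +0.851461
  k=1: (−1)^1·1.0000/(1)·0.9227^0·0.3854^2 = -0.148539
d^1_{0,0}(0.7913) = +0.851461 -0.148539 = +0.702921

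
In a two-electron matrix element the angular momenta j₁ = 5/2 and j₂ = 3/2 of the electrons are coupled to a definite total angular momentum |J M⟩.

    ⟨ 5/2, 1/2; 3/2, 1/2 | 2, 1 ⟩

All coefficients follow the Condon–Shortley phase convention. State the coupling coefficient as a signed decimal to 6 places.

−√(25/84) = -0.545545

j₁+j₂−J=2  J+j₁−j₂=3  J−j₁+j₂=1  j₁+j₂+J+1=7
(j₁±m₁, j₂±m₂, J±M) = (3,2,2,1,3,1)
P² = 12/7
sum k=1..2:
  [1] −1/2 = -1/2
  [2] +1/12 = 1/12
S = -5/12
C² = P²·S² = 25/84 ; C = -0.545545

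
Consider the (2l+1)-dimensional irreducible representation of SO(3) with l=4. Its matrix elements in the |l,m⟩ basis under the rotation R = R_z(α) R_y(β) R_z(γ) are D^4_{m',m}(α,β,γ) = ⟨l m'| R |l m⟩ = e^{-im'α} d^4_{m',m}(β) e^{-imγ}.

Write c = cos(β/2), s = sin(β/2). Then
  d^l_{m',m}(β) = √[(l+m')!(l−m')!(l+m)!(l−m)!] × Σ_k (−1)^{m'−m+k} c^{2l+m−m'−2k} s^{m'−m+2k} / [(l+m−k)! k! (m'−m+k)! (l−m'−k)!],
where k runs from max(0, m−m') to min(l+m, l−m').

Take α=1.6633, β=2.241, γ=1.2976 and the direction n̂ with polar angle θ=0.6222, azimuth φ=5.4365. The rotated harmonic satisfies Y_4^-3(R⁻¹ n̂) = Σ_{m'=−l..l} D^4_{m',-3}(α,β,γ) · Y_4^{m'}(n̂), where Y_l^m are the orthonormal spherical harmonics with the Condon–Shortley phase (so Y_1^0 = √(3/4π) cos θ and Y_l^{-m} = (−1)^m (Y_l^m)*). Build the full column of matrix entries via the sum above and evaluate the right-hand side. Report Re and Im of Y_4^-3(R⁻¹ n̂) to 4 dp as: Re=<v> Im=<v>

Re=0.0040 Im=0.1262

Need the full column D^4_{m',-3} for m'=−4..4 at α=1.6633, β=2.2410, γ=1.2976.
cos(β/2)=0.435232, sin(β/2)=0.900318
d^4_{-4,-3}: single k=1 term ⇒ +0.007533;  D = -0.003274-0.006785i
d^4_{-3,-3}: k∈[0..1] ⇒ +0.001288 -0.038567 = -0.037280;  D = +0.031935-0.019233i
d^4_{-2,-3}: k∈[0..1] ⇒ -0.009966 +0.127932 = +0.117966;  D = +0.069935+0.095001i
d^4_{-1,-3}: k∈[0..1] ⇒ +0.043731 -0.311880 = -0.268149;  D = -0.200338+0.178237i
d^4_{0,-3}: k∈[0..1] ⇒ -0.134852 +0.577042 = +0.442190;  D = -0.323181-0.301804i
d^4_{1,-3}: k∈[0..1] ⇒ +0.311880 -0.800735 = -0.488855;  D = +0.299224-0.386580i
d^4_{2,-3}: k∈[0..1] ⇒ -0.547430 +0.780831 = +0.233401;  D = +0.196978+0.125203i
d^4_{3,-3}: k∈[0..1] ⇒ +0.706182 -0.431686 = +0.274496;  D = +0.125219-0.244270i
d^4_{4,-3}: single k=0 term ⇒ -0.590253;  D = +0.547886+0.219591i
Y_4^{m'}(θ=0.6222,φ=5.4365) and Σ D·Y over m':
  (-0.0033-0.0068i)·(-0.0495-0.0124i)  (+0.0319-0.0192i)·(-0.1660+0.1140i)  (+0.0699+0.0950i)·(-0.0503+0.4085i)  (-0.2003+0.1782i)·(+0.2408+0.2723i)  (-0.3232-0.3018i)·(-0.1638+0.0000i)  (+0.2992-0.3866i)·(-0.2408+0.2723i)  (+0.1970+0.1252i)·(-0.0503-0.4085i)  (+0.1252-0.2443i)·(+0.1660+0.1140i)  (+0.5479+0.2196i)·(-0.0495+0.0124i)
Y_4^-3(R⁻¹ n̂) = +0.004028+0.126230i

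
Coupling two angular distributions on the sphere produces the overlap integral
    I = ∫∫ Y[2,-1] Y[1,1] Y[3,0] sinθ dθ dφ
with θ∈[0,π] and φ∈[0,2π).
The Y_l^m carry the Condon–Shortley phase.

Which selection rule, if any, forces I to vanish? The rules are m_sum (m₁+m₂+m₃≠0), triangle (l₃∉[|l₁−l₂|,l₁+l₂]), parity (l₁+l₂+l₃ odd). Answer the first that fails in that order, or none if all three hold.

m₁+m₂+m₃ = -1 + 1 + 0 = 0  ✓
triangle: |2−1|=1 ≤ l₃=3 ≤ 2+1=3  ✓
parity: l₁+l₂+l₃ = 6 is even  ✓

none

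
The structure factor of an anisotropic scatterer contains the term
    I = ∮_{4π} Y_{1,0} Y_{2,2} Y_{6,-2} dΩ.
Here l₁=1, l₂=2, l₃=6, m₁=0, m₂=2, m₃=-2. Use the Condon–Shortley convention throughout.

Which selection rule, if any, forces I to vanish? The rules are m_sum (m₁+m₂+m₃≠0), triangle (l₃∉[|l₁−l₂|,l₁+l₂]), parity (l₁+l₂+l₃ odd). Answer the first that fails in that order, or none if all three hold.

triangle

m₁+m₂+m₃ = 0 + 2 − 2 = 0  ✓
triangle: need |l₁−l₂| ≤ l₃ ≤ l₁+l₂ = [1,3]; l₃=6 is outside  ✗
parity: l₁+l₂+l₃ = 9 is odd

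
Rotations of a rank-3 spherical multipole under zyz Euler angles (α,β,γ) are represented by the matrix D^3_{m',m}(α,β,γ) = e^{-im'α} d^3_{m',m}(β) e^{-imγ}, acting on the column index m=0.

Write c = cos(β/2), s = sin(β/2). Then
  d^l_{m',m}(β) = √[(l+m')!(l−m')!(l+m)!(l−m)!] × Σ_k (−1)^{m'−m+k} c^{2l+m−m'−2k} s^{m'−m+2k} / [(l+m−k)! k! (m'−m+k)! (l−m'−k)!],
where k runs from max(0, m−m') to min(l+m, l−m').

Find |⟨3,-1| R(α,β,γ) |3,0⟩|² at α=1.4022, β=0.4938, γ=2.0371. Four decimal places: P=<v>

Split into d^3_{-1,0}(β=0.4938) × two z-phases.
Half-angle: c=0.969675, s=0.244399. N=√(2·24·6·6)=41.569219
k∈{1,2,3} keeps every argument non-negative
  k=1: (−1)^0·41.5692/(12)·0.9697^5·0.2444^1 = +0.725806
  k=2: (−1)^1·41.5692/(4)·0.9697^3·0.2444^3 = -0.138321
  k=3: (−1)^2·41.5692/(12)·0.9697^1·0.2444^5 = +0.002929
d^3_{-1,0}(0.4938) = +0.725806 -0.138321 +0.002929 = +0.590414
|D^3_{-1,0}|² = |d^3_{-1,0}(β)|² = (+0.590414)² = 0.348588 (the z-rotation phases have unit modulus)

P=0.3486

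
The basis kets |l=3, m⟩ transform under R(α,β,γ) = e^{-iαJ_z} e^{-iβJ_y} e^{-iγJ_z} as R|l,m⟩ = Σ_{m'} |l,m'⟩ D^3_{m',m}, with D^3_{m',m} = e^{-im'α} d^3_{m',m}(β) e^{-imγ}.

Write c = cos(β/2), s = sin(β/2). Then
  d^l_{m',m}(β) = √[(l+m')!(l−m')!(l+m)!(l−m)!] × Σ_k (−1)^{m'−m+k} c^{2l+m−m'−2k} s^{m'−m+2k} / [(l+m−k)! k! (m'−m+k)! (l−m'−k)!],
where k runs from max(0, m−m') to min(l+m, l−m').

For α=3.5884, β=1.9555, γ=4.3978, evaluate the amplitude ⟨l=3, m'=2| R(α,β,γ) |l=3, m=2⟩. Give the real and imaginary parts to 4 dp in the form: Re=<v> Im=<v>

First d^3_{2,2}(β=1.9555), then the phase factors e^{-i(2)α} and e^{-i(2)γ}:
c=cos(1.955500/2)=0.558890, s=sin(1.955500/2)=0.829242; N=√[120·1·120·1]=120.000000
Admissible k: 0..1 (factorial args all ≥0)
  k=0: (−1)^0·120.0000/(120)·0.5589^6·0.8292^0 = +0.030476
  k=1: (−1)^1·120.0000/(24)·0.5589^4·0.8292^2 = -0.335457
d^3_{2,2}(1.9555) = +0.030476 -0.335457 = -0.304981
Attach z-rotation phases: D = e^{-i(2)(3.5884)}·(-0.304981)·e^{-i(2)(4.3978)} = +0.294380-0.079712i

Re=0.2944 Im=-0.0797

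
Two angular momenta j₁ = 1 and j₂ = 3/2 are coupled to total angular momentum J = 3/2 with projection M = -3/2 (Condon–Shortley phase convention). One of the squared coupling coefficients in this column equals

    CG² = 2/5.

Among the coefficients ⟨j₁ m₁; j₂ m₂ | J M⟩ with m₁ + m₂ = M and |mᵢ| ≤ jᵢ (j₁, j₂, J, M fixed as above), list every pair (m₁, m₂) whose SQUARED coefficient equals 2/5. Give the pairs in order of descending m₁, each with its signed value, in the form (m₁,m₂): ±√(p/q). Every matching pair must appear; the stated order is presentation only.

Admissible pairs with m₁+m₂ = M = -3/2: (-1,-1/2), (0,-3/2)
  (m₁,m₂)=(0,-3/2): CG² = 3/5, CG = +√(3/5)
  (m₁,m₂)=(-1,-1/2): CG² = 2/5, CG = −√(2/5)   ← matches the target
Pairs with CG² = 2/5: (-1,-1/2): −√(2/5)

(-1,-1/2): −√(2/5)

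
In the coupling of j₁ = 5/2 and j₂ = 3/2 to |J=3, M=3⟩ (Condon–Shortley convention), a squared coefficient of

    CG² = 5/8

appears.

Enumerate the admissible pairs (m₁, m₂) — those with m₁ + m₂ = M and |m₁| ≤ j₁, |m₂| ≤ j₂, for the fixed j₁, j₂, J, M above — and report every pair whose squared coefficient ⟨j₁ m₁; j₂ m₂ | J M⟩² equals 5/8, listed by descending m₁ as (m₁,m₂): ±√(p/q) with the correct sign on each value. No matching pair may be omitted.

Admissible pairs with m₁+m₂ = M = 3: (3/2,3/2), (5/2,1/2)
  (m₁,m₂)=(5/2,1/2): CG² = 5/8, CG = +√(5/8)   ← matches the target
  (m₁,m₂)=(3/2,3/2): CG² = 3/8, CG = −√(3/8)
Pairs with CG² = 5/8: (5/2,1/2): +√(5/8)

(5/2,1/2): +√(5/8)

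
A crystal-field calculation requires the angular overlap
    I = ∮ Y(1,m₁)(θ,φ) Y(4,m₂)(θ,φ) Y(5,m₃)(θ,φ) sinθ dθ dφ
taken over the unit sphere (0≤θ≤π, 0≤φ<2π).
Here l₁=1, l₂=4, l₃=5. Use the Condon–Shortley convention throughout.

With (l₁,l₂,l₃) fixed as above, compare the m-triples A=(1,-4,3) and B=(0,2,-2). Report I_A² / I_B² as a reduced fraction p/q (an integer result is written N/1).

1/21

l's match ⇒ only the (l;m) 3-j factors differ between A and B.
A: triangle coeff Δ(1,4,5) = 1/495; Σ_t [0,0]: t=0:+1/80640 = 1/80640; (3j)²=1/495 [(1 4 5; 1 -4 3)], sign=+1
B: triangle coeff Δ(1,4,5) = 1/495; Σ_t [0,0]: t=0:+1/1440 = 1/1440; (3j)²=7/165 [(1 4 5; 0 2 -2)], sign=-1
I_A²/I_B² = (1/495)/(7/165) = 1/21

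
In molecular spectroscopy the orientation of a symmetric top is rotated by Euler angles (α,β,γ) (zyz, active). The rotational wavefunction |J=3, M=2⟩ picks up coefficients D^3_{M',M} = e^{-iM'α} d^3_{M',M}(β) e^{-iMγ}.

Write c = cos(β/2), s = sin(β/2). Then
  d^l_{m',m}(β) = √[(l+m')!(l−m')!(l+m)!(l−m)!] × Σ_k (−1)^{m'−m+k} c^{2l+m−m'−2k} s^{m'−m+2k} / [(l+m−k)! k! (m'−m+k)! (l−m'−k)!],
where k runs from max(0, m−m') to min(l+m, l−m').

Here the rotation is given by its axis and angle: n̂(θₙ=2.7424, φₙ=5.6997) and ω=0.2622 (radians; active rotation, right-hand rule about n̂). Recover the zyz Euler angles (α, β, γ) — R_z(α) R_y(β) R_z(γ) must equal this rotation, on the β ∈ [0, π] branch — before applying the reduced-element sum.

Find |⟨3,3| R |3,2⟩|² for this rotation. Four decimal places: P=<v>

Axis–angle → zyz. n̂ = (sinθₙcosφₙ, sinθₙsinφₙ, cosθₙ) = (+0.324367, -0.214135, -0.921375), ω = 0.2622.
R = I cosω + sinω [n̂]ₓ + (1−cosω) n̂n̂ᵀ gives
  R = [+0.969418, +0.236452, -0.065720; -0.241200, +0.967389, -0.077335; +0.045290, +0.090821, +0.994837]
β = atan2(√(R₁₃²+R₂₃²), R₃₃) = 0.101663; α = atan2(R₂₃, R₁₃) mod 2π = 4.008007; γ = atan2(R₃₂, −R₃₁) mod 2π = 2.033385
D^3_{3,2}(4.0080,0.1017,2.0334) = e^{-i·3·4.0080}·d^3_{3,2}(0.1017)·e^{-i·2·2.0334}. Compute d first:
c=cos(0.101663/2)=0.998708, s=sin(0.101663/2)=0.050809; N=√[720·1·120·1]=293.938769
The bounds max(0,m−m')=0 and min(l+m,l−m')=0 give 1 term
  k=0: (−1)^1·293.9388/(120)·0.9987^5·0.0508^1 = -0.123655
d^3_{3,2}(0.1017) = -0.123655
|D^3_{3,2}|² = |d^3_{3,2}(β)|² = (-0.123655)² = 0.015291 (the z-rotation phases have unit modulus)

P=0.0153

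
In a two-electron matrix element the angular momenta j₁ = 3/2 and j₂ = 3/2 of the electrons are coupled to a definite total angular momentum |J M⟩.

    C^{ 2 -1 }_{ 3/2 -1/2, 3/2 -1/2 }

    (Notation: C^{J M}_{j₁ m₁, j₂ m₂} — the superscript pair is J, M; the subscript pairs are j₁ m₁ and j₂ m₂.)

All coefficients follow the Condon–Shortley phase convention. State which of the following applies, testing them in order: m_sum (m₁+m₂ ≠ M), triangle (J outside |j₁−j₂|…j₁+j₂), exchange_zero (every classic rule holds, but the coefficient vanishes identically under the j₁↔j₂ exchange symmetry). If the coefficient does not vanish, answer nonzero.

m-sum: m₁+m₂ = -1/2+(-1/2) = -1, M = -1  ✓
triangle: |j₁−j₂| = 0 ≤ J = 2 ≤ j₁+j₂ = 3  ✓
exchange: j₁=j₂ and m₁=m₂, and (−1)^(j₁+j₂−J) = (−1)^1 = −1 forces ⟨j₁m₁;j₂m₂|JM⟩ = −⟨j₂m₂;j₁m₁|JM⟩ = −⟨j₁m₁;j₂m₂|JM⟩ ⇒ the coefficient vanishes identically
Racah sum check: Σ_k collapses to 0 ⇒ CG = 0

exchange_zero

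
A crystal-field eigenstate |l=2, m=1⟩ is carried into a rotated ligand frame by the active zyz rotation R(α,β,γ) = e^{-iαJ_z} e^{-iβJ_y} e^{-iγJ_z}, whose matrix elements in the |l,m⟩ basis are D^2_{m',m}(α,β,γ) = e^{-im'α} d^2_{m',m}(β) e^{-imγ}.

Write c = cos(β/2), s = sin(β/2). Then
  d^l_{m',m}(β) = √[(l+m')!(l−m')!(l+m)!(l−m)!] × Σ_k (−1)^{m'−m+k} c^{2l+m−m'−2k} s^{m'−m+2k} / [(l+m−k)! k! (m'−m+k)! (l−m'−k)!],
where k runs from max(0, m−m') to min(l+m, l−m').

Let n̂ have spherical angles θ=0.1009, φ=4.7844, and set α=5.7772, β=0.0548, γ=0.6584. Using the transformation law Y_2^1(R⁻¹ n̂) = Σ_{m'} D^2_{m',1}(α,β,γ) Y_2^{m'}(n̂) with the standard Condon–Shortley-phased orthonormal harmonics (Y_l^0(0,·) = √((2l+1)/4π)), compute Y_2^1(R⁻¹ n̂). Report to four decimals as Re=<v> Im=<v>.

Need the full column D^2_{m',1} for m'=−2..2 at α=5.7772, β=0.0548, γ=0.6584.
cos(β/2)=0.999625, sin(β/2)=0.027397
d^2_{-2,1}: single k=3 term ⇒ +0.000041;  D = -0.000004-0.000041i
d^2_{-1,1}: k∈[2..3] ⇒ +0.002250 -0.000001 = +0.002249;  D = +0.000889-0.002066i
d^2_{0,1}: k∈[1..2] ⇒ +0.067032 -0.000050 = +0.066982;  D = +0.052981-0.040983i
d^2_{1,1}: k∈[0..1] ⇒ +0.998499 -0.002250 = +0.996249;  D = +0.984700-0.151256i
d^2_{2,1}: single k=0 term ⇒ -0.054731;  D = -0.051346-0.018951i
Y_2^{m'}(θ=0.1009,φ=4.7844) and Σ D·Y over m':
  (-0.0000-0.0000i)·(-0.0039+0.0006i)  (+0.0009-0.0021i)·(+0.0056+0.0772i)  (+0.0530-0.0410i)·(+0.6212+0.0000i)  (+0.9847-0.1513i)·(-0.0056+0.0772i)  (-0.0513-0.0190i)·(-0.0039-0.0006i)
Y_2^1(R⁻¹ n̂) = +0.039459+0.051584i

Re=0.0395 Im=0.0516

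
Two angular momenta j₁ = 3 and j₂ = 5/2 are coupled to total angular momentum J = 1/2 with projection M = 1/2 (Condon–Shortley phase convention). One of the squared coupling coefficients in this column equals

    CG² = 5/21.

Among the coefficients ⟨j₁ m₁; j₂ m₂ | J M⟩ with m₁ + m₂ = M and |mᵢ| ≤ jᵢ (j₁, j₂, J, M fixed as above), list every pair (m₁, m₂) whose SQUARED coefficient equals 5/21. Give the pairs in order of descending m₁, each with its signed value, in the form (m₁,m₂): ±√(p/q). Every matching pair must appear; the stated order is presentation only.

(2,-3/2): −√(5/21)

Admissible pairs with m₁+m₂ = M = 1/2: (-2,5/2), (-1,3/2), (0,1/2), (1,-1/2), (2,-3/2), (3,-5/2)
  (m₁,m₂)=(3,-5/2): CG² = 2/7, CG = +√(2/7)
  (m₁,m₂)=(2,-3/2): CG² = 5/21, CG = −√(5/21)   ← matches the target
  (m₁,m₂)=(1,-1/2): CG² = 4/21, CG = +√(4/21)
  (m₁,m₂)=(0,1/2): CG² = 1/7, CG = −√(1/7)
  (m₁,m₂)=(-1,3/2): CG² = 2/21, CG = +√(2/21)
  (m₁,m₂)=(-2,5/2): CG² = 1/21, CG = −√(1/21)
Pairs with CG² = 5/21: (2,-3/2): −√(5/21)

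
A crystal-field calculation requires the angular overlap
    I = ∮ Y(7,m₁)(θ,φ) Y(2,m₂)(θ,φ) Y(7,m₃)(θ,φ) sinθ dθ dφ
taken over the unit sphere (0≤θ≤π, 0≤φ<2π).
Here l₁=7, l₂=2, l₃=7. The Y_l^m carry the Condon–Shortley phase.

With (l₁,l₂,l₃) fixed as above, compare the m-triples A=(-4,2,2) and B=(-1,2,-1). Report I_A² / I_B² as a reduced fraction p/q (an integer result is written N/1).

Same 7,2,7: normalisation and zero-m 3j drop out of the ratio.
A: Δ: 2! 12! 2! / 17! → 1/185640; sum: t=2:+1/8709120 = 1/8709120; 3j²(7 2 7; -4 2 2) = Δ·Π!·Σ² = 55/3094  (sign -1)
B: Δ: 2! 12! 2! / 17! → 1/185640; sum: t=2:+1/2073600 = 1/2073600; 3j²(7 2 7; -1 2 -1) = Δ·Π!·Σ² = 28/1105  (sign +1)
I_A²/I_B² = (55/3094)/(28/1105) = 275/392

275/392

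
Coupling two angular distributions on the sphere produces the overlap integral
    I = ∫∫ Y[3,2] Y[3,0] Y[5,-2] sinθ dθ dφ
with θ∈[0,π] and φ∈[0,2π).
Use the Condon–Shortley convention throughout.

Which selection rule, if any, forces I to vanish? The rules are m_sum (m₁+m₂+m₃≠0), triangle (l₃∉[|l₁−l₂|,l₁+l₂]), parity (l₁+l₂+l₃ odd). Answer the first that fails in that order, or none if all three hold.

azimuthal sum: 2 + 0 − 2 = 0  ✓
0 ≤ 5 ≤ 6 (triangle on l)  ✓
L = 3 + 3 + 5 = 11 (odd)  ✗

parity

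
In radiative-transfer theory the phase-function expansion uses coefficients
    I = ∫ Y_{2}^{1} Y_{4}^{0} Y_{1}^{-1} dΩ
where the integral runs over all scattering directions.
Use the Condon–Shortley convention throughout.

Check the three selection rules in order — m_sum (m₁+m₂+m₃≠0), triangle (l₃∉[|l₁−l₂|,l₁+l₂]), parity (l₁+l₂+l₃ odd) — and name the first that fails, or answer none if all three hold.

triangle

azimuthal sum: 1 + 0 − 1 = 0  ✓
l₃ must lie in [2,6]; have l₃=1  ✗
L = 2 + 4 + 1 = 7 (odd)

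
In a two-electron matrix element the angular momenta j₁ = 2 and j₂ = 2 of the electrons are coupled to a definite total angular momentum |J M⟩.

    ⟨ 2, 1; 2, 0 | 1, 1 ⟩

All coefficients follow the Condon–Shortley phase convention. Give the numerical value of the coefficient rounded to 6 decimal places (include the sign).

−√(3/10) = -0.547723

j₁+j₂−J=3  J+j₁−j₂=1  J−j₁+j₂=1  j₁+j₂+J+1=6
(j₁±m₁, j₂±m₂, J±M) = (3,1,2,2,2,0)
P² = 6/5
sum k=1..1:
  [1] −1/2 = -1/2
S = -1/2
C² = P²·S² = 3/10 ; C = -0.547723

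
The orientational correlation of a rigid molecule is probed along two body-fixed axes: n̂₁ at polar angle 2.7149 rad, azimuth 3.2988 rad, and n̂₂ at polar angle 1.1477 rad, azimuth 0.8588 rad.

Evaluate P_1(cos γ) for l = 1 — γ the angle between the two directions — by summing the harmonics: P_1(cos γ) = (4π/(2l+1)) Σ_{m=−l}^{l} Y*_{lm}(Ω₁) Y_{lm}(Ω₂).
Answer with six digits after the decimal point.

Expand P_1 via completeness: Σ_{m} conj(Y_{1,m}) at Ω₁ times Y_{1,m} at Ω₂ —
  term(m=-1) = (-0.034406, 0.029074)   from Y*(Ω₁)=(-0.141224, -0.022386), Y(Ω₂)=(0.205823, -0.238496)
  term(m=+0) = (-0.089232, -0.000000)   from Y*(Ω₁)=(-0.444794, -0.000000), Y(Ω₂)=(0.200613, 0.000000)
  term(m=+1) = (-0.034406, -0.029074)   from Y*(Ω₁)=(0.141224, -0.022386), Y(Ω₂)=(-0.205823, -0.238496)
Σ over m = (-0.158044, 0.000000); ×(4π/3) → (-0.662012, 0.000000). Real part: -0.662012

-0.662012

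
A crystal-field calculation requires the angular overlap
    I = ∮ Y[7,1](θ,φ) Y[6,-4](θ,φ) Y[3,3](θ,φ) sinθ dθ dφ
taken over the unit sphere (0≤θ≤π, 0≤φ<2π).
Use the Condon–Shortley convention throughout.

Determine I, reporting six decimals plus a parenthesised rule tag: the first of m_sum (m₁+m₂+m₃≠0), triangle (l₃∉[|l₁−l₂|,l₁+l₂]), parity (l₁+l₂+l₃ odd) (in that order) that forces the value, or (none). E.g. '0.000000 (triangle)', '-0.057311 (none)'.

0.086279 (none)

Checks pass: Σm=0; 16 even; l₃=3∈[1,13].
(2·7+1)(2·6+1)(2·3+1) = 1365
Δ: 10! 4! 2! / 17! → 1/2042040
sum: t=4:+1/207360 t=5:−1/57600 t=6:+1/207360 = -1/129600
3j²(7 6 3; 0 0 0) = Δ·Π!·Σ² = 168/12155  (sign +1)
sum: t=2:+1/3870720 = 1/3870720
3j²(7 6 3; 1 -4 3) = Δ·Π!·Σ² = 675/136136  (sign +1)
combine: 4πI² = 1365·168/12155·675/136136 = 42525/454597
take √, sign +1: I = 0.08627877
No selection rule forces the value: the integral is nonzero (none).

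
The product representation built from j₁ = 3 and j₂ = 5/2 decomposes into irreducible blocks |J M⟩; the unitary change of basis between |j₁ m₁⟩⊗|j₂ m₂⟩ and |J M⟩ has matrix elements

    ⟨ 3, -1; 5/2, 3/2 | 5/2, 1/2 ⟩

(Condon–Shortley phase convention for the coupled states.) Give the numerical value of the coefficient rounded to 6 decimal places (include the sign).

√[6·3!3!2!/9! · 2!4!4!1!3!2!] = √(576/35)
  +(−1)^2/∏(2,1,2,2,1,0)! = 1/8  (running 1/8)
  +(−1)^3/∏(3,0,1,1,2,1)! = -1/12  (running 1/24)
⟨..|..⟩ = √(576/35)·(1/24) = +0.169031

+0.169031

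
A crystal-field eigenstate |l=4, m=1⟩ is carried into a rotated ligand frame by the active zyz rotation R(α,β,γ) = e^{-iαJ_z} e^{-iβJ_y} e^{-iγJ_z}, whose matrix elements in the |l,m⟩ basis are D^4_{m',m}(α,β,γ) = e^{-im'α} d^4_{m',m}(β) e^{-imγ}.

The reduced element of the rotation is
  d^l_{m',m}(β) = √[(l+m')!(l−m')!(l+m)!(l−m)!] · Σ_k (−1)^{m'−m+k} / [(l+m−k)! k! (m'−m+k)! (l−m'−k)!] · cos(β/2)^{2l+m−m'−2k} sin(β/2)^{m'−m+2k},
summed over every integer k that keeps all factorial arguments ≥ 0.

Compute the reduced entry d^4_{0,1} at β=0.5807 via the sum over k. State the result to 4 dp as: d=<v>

d^4_{0,1}(β=0.5807) via the finite sum:
With c≡cos(β/2)=0.958144 and s≡sin(β/2)=0.286288, N=[24·24·120·6]^{1/2}=643.987578
Admissible k: 1..4 (factorial args all ≥0)
  k=1: (−1)^0·643.9876/(144)·0.9581^7·0.2863^1 = +0.949144
  k=2: (−1)^1·643.9876/(24)·0.9581^5·0.2863^3 = -0.508425
  k=3: (−1)^2·643.9876/(24)·0.9581^3·0.2863^5 = +0.045391
  k=4: (−1)^3·643.9876/(144)·0.9581^1·0.2863^7 = -0.000675
d^4_{0,1}(0.5807) = +0.949144 -0.508425 +0.045391 -0.000675 = +0.485435

d=0.4854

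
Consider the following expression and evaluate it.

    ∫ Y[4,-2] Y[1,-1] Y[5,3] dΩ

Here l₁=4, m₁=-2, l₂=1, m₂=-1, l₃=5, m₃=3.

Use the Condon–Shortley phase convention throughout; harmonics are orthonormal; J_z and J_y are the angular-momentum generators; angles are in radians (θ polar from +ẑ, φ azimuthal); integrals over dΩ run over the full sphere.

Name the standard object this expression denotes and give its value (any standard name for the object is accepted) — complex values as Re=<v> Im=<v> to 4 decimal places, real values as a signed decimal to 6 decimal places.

This is a Gaunt coefficient — the integral of a triple product of spherical harmonics over the sphere.
Rules hold: Σm=0, L=10 even, 3≤5≤5.
N = 9·3·11 = 297
Δ = 0!·8!·2!/11! = 1/495
Racah Σ t=0..0: t=0:+1/576 = 1/576
⇒ 3j(4 1 5; 0 0 0)² = 5/99, sgn -1
Racah Σ t=0..0: t=0:+1/2880 = 1/2880
⇒ 3j(4 1 5; -2 -1 3)² = 28/495, sgn +1
4πI² = N·(3j₀)²·(3jₘ)² = 28/33
I = -1·√(0.848485/4π) = -0.25984664

Gaunt coefficient, -0.259847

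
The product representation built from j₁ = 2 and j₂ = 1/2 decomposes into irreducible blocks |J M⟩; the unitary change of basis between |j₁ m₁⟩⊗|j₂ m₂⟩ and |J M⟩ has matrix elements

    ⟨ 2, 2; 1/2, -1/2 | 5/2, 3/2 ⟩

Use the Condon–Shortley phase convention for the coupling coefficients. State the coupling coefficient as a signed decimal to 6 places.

√[6·0!4!1!/6! · 4!0!0!1!4!1!] = √(576/5)
  +(−1)^0/∏(0,0,0,0,4,1)! = 1/24  (running 1/24)
⟨..|..⟩ = √(576/5)·(1/24) = +0.447214

+√(1/5) ≈ +0.447214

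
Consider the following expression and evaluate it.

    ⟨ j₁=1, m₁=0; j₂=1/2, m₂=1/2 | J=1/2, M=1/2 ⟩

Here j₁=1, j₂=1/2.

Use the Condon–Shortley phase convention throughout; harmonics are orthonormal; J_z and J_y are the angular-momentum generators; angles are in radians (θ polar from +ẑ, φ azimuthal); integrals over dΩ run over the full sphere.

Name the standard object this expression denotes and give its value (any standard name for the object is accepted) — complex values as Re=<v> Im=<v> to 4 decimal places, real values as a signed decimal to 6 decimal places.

This is a Clebsch–Gordan (vector-coupling) coefficient.
√[2·1!1!0!/3! · 1!1!1!0!1!0!] = √(1/3)
  +(−1)^1/∏(1,0,0,0,1,0)! = -1  (running -1)
⟨..|..⟩ = √(1/3)·(-1) = -0.577350

Clebsch–Gordan coefficient, −√(1/3) ≈ -0.577350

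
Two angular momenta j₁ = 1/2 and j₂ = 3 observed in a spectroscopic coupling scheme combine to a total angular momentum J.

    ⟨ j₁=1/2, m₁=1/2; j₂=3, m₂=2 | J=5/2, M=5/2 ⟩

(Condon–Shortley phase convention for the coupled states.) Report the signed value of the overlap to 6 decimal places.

j₁+j₂−J=1  J+j₁−j₂=0  J−j₁+j₂=5  j₁+j₂+J+1=7
(j₁±m₁, j₂±m₂, J±M) = (1,0,5,1,5,0)
P² = 14400/7
sum k=0..0:
  [0] +1/120 = 1/120
S = 1/120
C² = P²·S² = 1/7 ; C = +0.377964

+0.377964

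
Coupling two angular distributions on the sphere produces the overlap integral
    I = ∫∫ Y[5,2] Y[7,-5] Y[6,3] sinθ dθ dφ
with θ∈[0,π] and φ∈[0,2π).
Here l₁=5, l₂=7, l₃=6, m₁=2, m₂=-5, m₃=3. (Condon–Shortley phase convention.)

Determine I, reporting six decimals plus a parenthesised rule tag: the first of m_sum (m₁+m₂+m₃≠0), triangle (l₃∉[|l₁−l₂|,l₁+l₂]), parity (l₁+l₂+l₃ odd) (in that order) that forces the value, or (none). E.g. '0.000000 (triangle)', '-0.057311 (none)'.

-0.124673 (none)

m-sum 0 ✓  L=18 even ✓  2≤6≤12 ✓
Π(2lᵢ+1) = 11×15×13 = 2145
triangle coeff Δ(5,7,6) = 1/174594420
Σ_t [1,5]: t=1:−1/4147200 t=2:+1/207360 t=3:−1/82944 t=4:+1/207360 t=5:−1/4147200 = -1/345600
(3j)²=420/46189 [(5 7 6; 0 0 0)], sign=-1
Σ_t [0,2]: t=0:+1/6220800 t=1:−1/2419200 t=2:+1/11612160 = -29/174182400
(3j)²=841/83980 [(5 7 6; 2 -5 3)], sign=+1
⇒ 4πI² = 264915/1356277
I = (-1)√(264915/1356277/(4π)) = -0.12467350
No selection rule forces the value: the integral is nonzero (none).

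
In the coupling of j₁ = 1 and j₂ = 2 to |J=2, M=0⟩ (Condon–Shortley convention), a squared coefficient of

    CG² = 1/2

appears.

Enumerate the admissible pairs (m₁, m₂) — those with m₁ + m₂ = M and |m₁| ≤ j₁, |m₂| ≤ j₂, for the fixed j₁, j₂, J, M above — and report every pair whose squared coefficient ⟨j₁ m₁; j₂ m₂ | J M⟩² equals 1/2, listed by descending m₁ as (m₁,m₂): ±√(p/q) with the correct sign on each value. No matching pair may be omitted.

(1,-1): +√(1/2); (-1,1): −√(1/2)

Admissible pairs with m₁+m₂ = M = 0: (-1,1), (0,0), (1,-1)
  (m₁,m₂)=(1,-1): CG² = 1/2, CG = +√(1/2)   ← matches the target
  (m₁,m₂)=(0,0): CG² = 0/1, CG = 0
  (m₁,m₂)=(-1,1): CG² = 1/2, CG = −√(1/2)   ← matches the target
Pairs with CG² = 1/2: (1,-1): +√(1/2); (-1,1): −√(1/2)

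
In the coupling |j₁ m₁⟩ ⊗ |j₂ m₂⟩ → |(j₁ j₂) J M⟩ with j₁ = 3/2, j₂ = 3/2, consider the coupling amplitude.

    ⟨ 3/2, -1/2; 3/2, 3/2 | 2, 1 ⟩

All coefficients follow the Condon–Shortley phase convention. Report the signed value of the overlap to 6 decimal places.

−√(1/2) ≈ -0.707107

triangle: 1!*2!*2!/6! = 4/720
(j±m)!: 1!*2!*3!*0!*3!*1! = 72
prefactor² = (2J+1)*Δ*N² = 2
  k=1: −1/(1!*0!*1!*2!*1!*0!) = -1/2
Σ = -1/2  ⇒  CG² = 2*(-1/2)² = 1/2
CG = −√(1/2) = -0.707107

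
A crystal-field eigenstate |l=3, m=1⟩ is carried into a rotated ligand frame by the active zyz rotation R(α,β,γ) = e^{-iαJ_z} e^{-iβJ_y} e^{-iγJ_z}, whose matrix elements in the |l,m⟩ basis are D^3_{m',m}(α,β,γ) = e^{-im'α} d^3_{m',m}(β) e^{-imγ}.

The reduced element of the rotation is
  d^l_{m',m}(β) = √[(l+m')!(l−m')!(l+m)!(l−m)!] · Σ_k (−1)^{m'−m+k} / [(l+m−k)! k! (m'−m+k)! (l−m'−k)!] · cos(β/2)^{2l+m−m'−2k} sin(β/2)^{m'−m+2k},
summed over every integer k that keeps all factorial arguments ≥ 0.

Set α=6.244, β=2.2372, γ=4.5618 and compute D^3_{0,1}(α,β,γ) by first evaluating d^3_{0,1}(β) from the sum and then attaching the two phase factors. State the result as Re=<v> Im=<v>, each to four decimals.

Re=-0.0465 Im=0.3064

Split into d^3_{0,1}(β=2.2372) × two z-phases.
Half-angle: c=0.436942, s=0.899490. N=√(6·6·24·2)=41.569219
k∈{1,2,3} keeps every argument non-negative
  k=1: (−1)^0·41.5692/(12)·0.4369^5·0.8995^1 = +0.049626
  k=2: (−1)^1·41.5692/(4)·0.4369^3·0.8995^3 = -0.630917
  k=3: (−1)^2·41.5692/(12)·0.4369^1·0.8995^5 = +0.891241
d^3_{0,1}(2.2372) = +0.049626 -0.630917 +0.891241 = +0.309950
D = (+1.000000+0.000000i)·(+0.309950)·(-0.150020+0.988683i) = -0.046499+0.306442i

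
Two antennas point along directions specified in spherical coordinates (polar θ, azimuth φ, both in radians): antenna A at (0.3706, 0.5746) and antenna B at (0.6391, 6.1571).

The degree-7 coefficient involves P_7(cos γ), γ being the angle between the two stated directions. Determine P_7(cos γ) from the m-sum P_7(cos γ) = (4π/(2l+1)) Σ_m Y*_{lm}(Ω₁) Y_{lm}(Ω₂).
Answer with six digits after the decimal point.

-0.310876

Term-by-term m-sum for l=7 (normalisation 4π/15 = 0.837758):
  term(m=-7) = (0.000001, -0.000005)   from Y*(Ω₁)=(-0.000260, -0.000315), Y(Ω₂)=(0.008531, 0.010375)
  term(m=-6) = (-0.000130, -0.000233)   from Y*(Ω₁)=(-0.003753, -0.001186), Y(Ω₂)=(0.049182, 0.046420)
  term(m=-5) = (-0.004498, -0.001702)   from Y*(Ω₁)=(-0.022695, 0.006247), Y(Ω₂)=(0.165037, 0.120439)
  term(m=-4) = (-0.036897, 0.013004)   from Y*(Ω₁)=(-0.064928, 0.072903), Y(Ω₂)=(0.350842, 0.193648)
  term(m=-3) = (-0.066447, 0.113080)   from Y*(Ω₁)=(-0.042937, 0.278436), Y(Ω₂)=(0.432638, 0.171927)
  term(m=-2) = (0.013743, 0.080335)   from Y*(Ω₁)=(0.214290, 0.477806), Y(Ω₂)=(0.150717, 0.038833)
  term(m=-1) = (-0.118074, -0.099590)   from Y*(Ω₁)=(0.388236, 0.251374), Y(Ω₂)=(-0.331321, -0.041997)
  term(m=+0) = (0.053522, 0.000000)   from Y*(Ω₁)=(-0.196091, -0.000000), Y(Ω₂)=(-0.272943, 0.000000)
  term(m=+1) = (-0.118074, 0.099590)   from Y*(Ω₁)=(-0.388236, 0.251374), Y(Ω₂)=(0.331321, -0.041997)
  term(m=+2) = (0.013743, -0.080335)   from Y*(Ω₁)=(0.214290, -0.477806), Y(Ω₂)=(0.150717, -0.038833)
  term(m=+3) = (-0.066447, -0.113080)   from Y*(Ω₁)=(0.042937, 0.278436), Y(Ω₂)=(-0.432638, 0.171927)
  term(m=+4) = (-0.036897, -0.013004)   from Y*(Ω₁)=(-0.064928, -0.072903), Y(Ω₂)=(0.350842, -0.193648)
  term(m=+5) = (-0.004498, 0.001702)   from Y*(Ω₁)=(0.022695, 0.006247), Y(Ω₂)=(-0.165037, 0.120439)
  term(m=+6) = (-0.000130, 0.000233)   from Y*(Ω₁)=(-0.003753, 0.001186), Y(Ω₂)=(0.049182, -0.046420)
  term(m=+7) = (0.000001, 0.000005)   from Y*(Ω₁)=(0.000260, -0.000315), Y(Ω₂)=(-0.008531, 0.010375)
Accumulated sum (-0.371080, 0.000000); after 4π/(2l+1) scaling, (-0.310876, 0.000000) ⇒ P_7 = -0.310876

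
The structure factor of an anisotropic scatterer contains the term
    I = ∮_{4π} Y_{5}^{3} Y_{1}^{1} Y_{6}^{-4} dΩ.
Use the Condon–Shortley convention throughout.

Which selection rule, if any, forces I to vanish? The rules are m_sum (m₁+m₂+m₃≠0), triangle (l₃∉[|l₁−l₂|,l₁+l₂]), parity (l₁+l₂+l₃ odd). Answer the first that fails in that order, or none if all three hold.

Σmᵢ = 0  ✓
l₃∈[|l₁−l₂|,l₁+l₂]=[4,6], have l₃=6  ✓
Σlᵢ = 12 ⇒ even  ✓

none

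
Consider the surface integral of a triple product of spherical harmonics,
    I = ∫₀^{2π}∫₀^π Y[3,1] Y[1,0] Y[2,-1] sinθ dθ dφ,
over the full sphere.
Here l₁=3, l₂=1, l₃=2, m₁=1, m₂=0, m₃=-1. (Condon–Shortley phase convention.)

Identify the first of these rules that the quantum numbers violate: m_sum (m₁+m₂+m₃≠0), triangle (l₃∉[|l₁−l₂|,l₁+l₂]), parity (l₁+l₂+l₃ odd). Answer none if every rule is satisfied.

azimuthal sum: 1 + 0 − 1 = 0  ✓
2 ≤ 2 ≤ 4 (triangle on l)  ✓
L = 3 + 1 + 2 = 6 (even)  ✓

none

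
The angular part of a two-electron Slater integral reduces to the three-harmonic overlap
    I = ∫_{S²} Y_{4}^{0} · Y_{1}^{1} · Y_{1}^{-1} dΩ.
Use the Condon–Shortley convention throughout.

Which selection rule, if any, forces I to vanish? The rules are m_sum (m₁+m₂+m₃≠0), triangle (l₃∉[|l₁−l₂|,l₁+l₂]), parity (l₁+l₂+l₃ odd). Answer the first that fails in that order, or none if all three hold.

triangle

azimuthal sum: 0 + 1 − 1 = 0  ✓
l₃ must lie in [3,5]; have l₃=1  ✗
L = 4 + 1 + 1 = 6 (even)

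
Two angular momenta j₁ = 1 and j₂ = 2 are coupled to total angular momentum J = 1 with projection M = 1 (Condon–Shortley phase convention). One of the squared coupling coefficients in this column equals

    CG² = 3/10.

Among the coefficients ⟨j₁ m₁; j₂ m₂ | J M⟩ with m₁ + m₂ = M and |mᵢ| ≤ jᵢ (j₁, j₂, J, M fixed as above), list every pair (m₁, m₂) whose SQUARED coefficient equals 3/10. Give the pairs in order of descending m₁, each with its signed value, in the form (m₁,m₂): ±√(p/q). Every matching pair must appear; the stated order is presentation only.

(0,1): −√(3/10)

Admissible pairs with m₁+m₂ = M = 1: (-1,2), (0,1), (1,0)
  (m₁,m₂)=(1,0): CG² = 1/10, CG = +√(1/10)
  (m₁,m₂)=(0,1): CG² = 3/10, CG = −√(3/10)   ← matches the target
  (m₁,m₂)=(-1,2): CG² = 3/5, CG = +√(3/5)
Pairs with CG² = 3/10: (0,1): −√(3/10)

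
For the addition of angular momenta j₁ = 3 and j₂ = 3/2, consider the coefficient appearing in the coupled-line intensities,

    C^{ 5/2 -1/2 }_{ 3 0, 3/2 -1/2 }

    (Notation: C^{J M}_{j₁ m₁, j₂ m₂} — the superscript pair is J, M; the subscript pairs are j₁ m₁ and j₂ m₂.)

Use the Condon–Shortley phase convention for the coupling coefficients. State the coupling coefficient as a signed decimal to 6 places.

√[6·2!4!1!/8! · 3!3!1!2!2!3!] = √(216/35)
  +(−1)^0/∏(0,2,3,1,1,0)! = 1/12  (running 1/12)
  +(−1)^1/∏(1,1,2,0,2,1)! = -1/4  (running -1/6)
⟨..|..⟩ = √(216/35)·(-1/6) = -0.414039

-0.414039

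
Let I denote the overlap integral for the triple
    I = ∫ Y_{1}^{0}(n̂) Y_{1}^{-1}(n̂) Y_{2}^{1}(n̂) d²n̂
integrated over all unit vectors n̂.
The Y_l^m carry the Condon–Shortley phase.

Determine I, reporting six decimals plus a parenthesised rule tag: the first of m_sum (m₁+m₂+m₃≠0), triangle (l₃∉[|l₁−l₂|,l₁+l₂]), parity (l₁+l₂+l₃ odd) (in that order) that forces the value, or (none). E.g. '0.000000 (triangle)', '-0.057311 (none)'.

Rules hold: Σm=0, L=4 even, 0≤2≤2.
N = 3·3·5 = 45
Δ = 0!·2!·2!/5! = 1/30
Racah Σ t=0..0: t=0:+1/1 = 1/1
⇒ 3j(1 1 2; 0 0 0)² = 2/15, sgn +1
Racah Σ t=0..0: t=0:+1/2 = 1/2
⇒ 3j(1 1 2; 0 -1 1)² = 1/10, sgn -1
4πI² = N·(3j₀)²·(3jₘ)² = 3/5
I = -1·√(0.6/4π) = -0.21850969
No selection rule forces the value: the integral is nonzero (none).

-0.218510 (none)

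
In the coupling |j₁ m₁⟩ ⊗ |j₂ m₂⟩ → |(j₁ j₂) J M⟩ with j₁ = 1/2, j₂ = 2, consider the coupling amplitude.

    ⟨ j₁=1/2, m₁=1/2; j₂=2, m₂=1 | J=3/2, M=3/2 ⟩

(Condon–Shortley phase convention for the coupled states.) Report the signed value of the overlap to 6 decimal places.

+√(1/5) = +0.447214

j₁+j₂−J=1  J+j₁−j₂=0  J−j₁+j₂=3  j₁+j₂+J+1=5
(j₁±m₁, j₂±m₂, J±M) = (1,0,3,1,3,0)
P² = 36/5
sum k=0..0:
  [0] +1/6 = 1/6
S = 1/6
C² = P²·S² = 1/5 ; C = +0.447214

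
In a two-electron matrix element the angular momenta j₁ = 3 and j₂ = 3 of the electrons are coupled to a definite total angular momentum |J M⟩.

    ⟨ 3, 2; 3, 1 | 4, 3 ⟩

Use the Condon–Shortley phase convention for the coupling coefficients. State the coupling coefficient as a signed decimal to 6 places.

-0.301511  (= −√(1/11))

triangle: 2!*4!*4!/11! = 1152/39916800
(j±m)!: 5!*1!*4!*2!*7!*1! = 29030400
prefactor² = (2J+1)*Δ*N² = 82944/11
  k=0: +1/(0!*2!*1!*4!*3!*0!) = 1/288
  k=1: −1/(1!*1!*0!*3!*4!*1!) = -1/144
Σ = -1/288  ⇒  CG² = 82944/11*(-1/288)² = 1/11
CG = −√(1/11) = -0.301511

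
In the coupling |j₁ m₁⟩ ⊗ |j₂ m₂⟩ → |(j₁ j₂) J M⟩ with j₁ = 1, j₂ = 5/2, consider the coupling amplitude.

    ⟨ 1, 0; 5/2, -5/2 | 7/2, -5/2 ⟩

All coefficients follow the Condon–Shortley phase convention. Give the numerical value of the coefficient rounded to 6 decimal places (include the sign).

j₁+j₂−J=0  J+j₁−j₂=2  J−j₁+j₂=5  j₁+j₂+J+1=8
(j₁±m₁, j₂±m₂, J±M) = (1,1,0,5,1,6)
P² = 28800/7
sum k=0..0:
  [0] +1/120 = 1/120
S = 1/120
C² = P²·S² = 2/7 ; C = +0.534522

+0.534522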